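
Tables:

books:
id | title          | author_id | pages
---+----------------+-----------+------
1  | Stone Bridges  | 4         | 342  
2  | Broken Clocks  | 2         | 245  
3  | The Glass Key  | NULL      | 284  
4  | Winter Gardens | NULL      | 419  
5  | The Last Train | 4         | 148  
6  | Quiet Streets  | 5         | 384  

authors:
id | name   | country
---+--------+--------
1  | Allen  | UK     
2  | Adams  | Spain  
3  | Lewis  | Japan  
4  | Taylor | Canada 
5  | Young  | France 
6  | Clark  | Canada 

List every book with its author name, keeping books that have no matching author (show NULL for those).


LEFT JOIN keeps every row from books (the left table); where author_id has no match in authors, the author columns become NULL. Walk through each book:
  - book 1 (Stone Bridges): author_id=4 -> matches Taylor
  - book 2 (Broken Clocks): author_id=2 -> matches Adams
  - book 3 (The Glass Key): author_id=NULL, no match -> kept with NULL
  - book 4 (Winter Gardens): author_id=NULL, no match -> kept with NULL
  - book 5 (The Last Train): author_id=4 -> matches Taylor
  - book 6 (Quiet Streets): author_id=5 -> matches Young
All 6 rows appear; 2 have NULL author.

SQL:
SELECT a.title, b.name AS author
FROM books a
LEFT JOIN authors b ON a.author_id = b.id

Result:
title          | author
---------------+-------
Stone Bridges  | Taylor
Broken Clocks  | Adams 
The Glass Key  | NULL  
Winter Gardens | NULL  
The Last Train | Taylor
Quiet Streets  | Young 


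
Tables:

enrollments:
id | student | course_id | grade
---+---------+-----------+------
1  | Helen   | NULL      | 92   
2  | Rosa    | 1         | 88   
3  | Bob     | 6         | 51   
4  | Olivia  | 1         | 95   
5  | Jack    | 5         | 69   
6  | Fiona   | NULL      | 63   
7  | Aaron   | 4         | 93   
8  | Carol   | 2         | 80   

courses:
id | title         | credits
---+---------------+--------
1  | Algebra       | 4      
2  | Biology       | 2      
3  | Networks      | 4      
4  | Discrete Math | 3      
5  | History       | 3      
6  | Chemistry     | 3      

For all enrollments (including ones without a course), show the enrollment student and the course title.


LEFT JOIN keeps every row from enrollments (the left table); where course_id has no match in courses, the course columns become NULL. Walk through each enrollment:
  - enrollment 1 (Helen): course_id=NULL, no match -> kept with NULL
  - enrollment 2 (Rosa): course_id=1 -> matches Algebra
  - enrollment 3 (Bob): course_id=6 -> matches Chemistry
  - enrollment 4 (Olivia): course_id=1 -> matches Algebra
  - enrollment 5 (Jack): course_id=5 -> matches History
  - enrollment 6 (Fiona): course_id=NULL, no match -> kept with NULL
  - enrollment 7 (Aaron): course_id=4 -> matches Discrete Math
  - enrollment 8 (Carol): course_id=2 -> matches Biology
All 8 rows appear; 2 have NULL course.

SQL:
SELECT a.student, b.title AS course
FROM enrollments a
LEFT JOIN courses b ON a.course_id = b.id

Result:
student | course       
--------+--------------
Helen   | NULL         
Rosa    | Algebra      
Bob     | Chemistry    
Olivia  | Algebra      
Jack    | History      
Fiona   | NULL         
Aaron   | Discrete Math
Carol   | Biology      


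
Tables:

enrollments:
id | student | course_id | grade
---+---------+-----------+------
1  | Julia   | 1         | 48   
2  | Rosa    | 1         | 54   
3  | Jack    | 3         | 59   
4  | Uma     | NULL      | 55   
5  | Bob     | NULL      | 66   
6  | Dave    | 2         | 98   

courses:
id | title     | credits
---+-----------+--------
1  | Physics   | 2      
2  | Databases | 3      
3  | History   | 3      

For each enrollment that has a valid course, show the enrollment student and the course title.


INNER JOIN keeps only enrollments rows whose course_id matches an id in courses. Walk through each enrollment:
  - enrollment 1 (Julia): course_id=1 -> matches Physics
  - enrollment 2 (Rosa): course_id=1 -> matches Physics
  - enrollment 3 (Jack): course_id=3 -> matches History
  - enrollment 4 (Uma): course_id=NULL, no match -> dropped
  - enrollment 5 (Bob): course_id=NULL, no match -> dropped
  - enrollment 6 (Dave): course_id=2 -> matches Databases
So 2 of 6 rows are dropped.

SQL:
SELECT a.student, b.title AS course
FROM enrollments a
INNER JOIN courses b ON a.course_id = b.id

Result:
student | course   
--------+----------
Julia   | Physics  
Rosa    | Physics  
Jack    | History  
Dave    | Databases


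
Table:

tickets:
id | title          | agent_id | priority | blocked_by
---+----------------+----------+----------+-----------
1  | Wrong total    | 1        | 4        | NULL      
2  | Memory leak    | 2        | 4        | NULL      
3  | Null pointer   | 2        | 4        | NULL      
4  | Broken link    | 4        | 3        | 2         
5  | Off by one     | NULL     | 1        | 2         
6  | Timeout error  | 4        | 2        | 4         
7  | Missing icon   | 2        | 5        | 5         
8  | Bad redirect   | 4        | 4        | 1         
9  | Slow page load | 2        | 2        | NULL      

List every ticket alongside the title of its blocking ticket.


This is a self-join: tickets is joined to a second copy of itself, matching each row's blocked_by to another row's id. Use LEFT JOIN so rows with blocked_by=NULL are kept.
  - ticket 1 (Wrong total): blocked_by=NULL -> NULL
  - ticket 2 (Memory leak): blocked_by=NULL -> NULL
  - ticket 3 (Null pointer): blocked_by=NULL -> NULL
  - ticket 4 (Broken link): blocked_by=2 -> Memory leak
  - ticket 5 (Off by one): blocked_by=2 -> Memory leak
  - ticket 6 (Timeout error): blocked_by=4 -> Broken link
  - ticket 7 (Missing icon): blocked_by=5 -> Off by one
  - ticket 8 (Bad redirect): blocked_by=1 -> Wrong total
  - ticket 9 (Slow page load): blocked_by=NULL -> NULL

SQL:
SELECT a.title AS item, b.title AS blocked_by
FROM tickets a
LEFT JOIN tickets b ON a.blocked_by = b.id

Result:
item           | blocked_by 
---------------+------------
Wrong total    | NULL       
Memory leak    | NULL       
Null pointer   | NULL       
Broken link    | Memory leak
Off by one     | Memory leak
Timeout error  | Broken link
Missing icon   | Off by one 
Bad redirect   | Wrong total
Slow page load | NULL       


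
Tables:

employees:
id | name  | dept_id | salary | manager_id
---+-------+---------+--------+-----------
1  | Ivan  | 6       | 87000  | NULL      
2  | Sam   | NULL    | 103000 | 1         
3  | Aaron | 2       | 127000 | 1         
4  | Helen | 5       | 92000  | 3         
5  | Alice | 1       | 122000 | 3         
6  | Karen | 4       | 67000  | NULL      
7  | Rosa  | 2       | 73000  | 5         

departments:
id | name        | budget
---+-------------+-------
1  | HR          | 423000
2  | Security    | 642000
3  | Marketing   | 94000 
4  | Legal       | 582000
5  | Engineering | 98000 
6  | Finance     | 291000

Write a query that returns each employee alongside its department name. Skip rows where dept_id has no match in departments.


INNER JOIN keeps only employees rows whose dept_id matches an id in departments. Walk through each employee:
  - employee 1 (Ivan): dept_id=6 -> matches Finance
  - employee 2 (Sam): dept_id=NULL, no match -> dropped
  - employee 3 (Aaron): dept_id=2 -> matches Security
  - employee 4 (Helen): dept_id=5 -> matches Engineering
  - employee 5 (Alice): dept_id=1 -> matches HR
  - employee 6 (Karen): dept_id=4 -> matches Legal
  - employee 7 (Rosa): dept_id=2 -> matches Security
So 1 of 7 rows is dropped.

SQL:
SELECT a.name, b.name AS department
FROM employees a
INNER JOIN departments b ON a.dept_id = b.id

Result:
name  | department 
------+------------
Ivan  | Finance    
Aaron | Security   
Helen | Engineering
Alice | HR         
Karen | Legal      
Rosa  | Security   


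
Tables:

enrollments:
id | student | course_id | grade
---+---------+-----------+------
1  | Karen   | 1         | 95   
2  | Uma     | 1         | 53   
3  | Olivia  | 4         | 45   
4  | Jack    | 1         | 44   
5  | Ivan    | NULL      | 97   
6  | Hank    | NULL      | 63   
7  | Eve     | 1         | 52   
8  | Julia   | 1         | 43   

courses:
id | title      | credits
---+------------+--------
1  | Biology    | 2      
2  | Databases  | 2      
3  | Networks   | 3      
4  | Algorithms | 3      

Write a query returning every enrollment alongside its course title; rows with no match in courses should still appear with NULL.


LEFT JOIN keeps every row from enrollments (the left table); where course_id has no match in courses, the course columns become NULL. Walk through each enrollment:
  - enrollment 1 (Karen): course_id=1 -> matches Biology
  - enrollment 2 (Uma): course_id=1 -> matches Biology
  - enrollment 3 (Olivia): course_id=4 -> matches Algorithms
  - enrollment 4 (Jack): course_id=1 -> matches Biology
  - enrollment 5 (Ivan): course_id=NULL, no match -> kept with NULL
  - enrollment 6 (Hank): course_id=NULL, no match -> kept with NULL
  - enrollment 7 (Eve): course_id=1 -> matches Biology
  - enrollment 8 (Julia): course_id=1 -> matches Biology
All 8 rows appear; 2 have NULL course.

SQL:
SELECT a.student, b.title AS course
FROM enrollments a
LEFT JOIN courses b ON a.course_id = b.id

Result:
student | course    
--------+-----------
Karen   | Biology   
Uma     | Biology   
Olivia  | Algorithms
Jack    | Biology   
Ivan    | NULL      
Hank    | NULL      
Eve     | Biology   
Julia   | Biology   


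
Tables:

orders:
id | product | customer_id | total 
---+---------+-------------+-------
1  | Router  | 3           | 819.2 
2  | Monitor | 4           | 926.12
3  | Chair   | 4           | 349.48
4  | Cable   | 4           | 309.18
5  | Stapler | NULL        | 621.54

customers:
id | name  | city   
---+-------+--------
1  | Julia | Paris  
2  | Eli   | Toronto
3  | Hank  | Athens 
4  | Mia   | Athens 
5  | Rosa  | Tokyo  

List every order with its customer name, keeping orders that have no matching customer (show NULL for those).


LEFT JOIN keeps every row from orders (the left table); where customer_id has no match in customers, the customer columns become NULL. Walk through each order:
  - order 1 (Router): customer_id=3 -> matches Hank
  - order 2 (Monitor): customer_id=4 -> matches Mia
  - order 3 (Chair): customer_id=4 -> matches Mia
  - order 4 (Cable): customer_id=4 -> matches Mia
  - order 5 (Stapler): customer_id=NULL, no match -> kept with NULL
All 5 rows appear; 1 has NULL customer.

SQL:
SELECT a.product, b.name AS customer
FROM orders a
LEFT JOIN customers b ON a.customer_id = b.id

Result:
product | customer
--------+---------
Router  | Hank    
Monitor | Mia     
Chair   | Mia     
Cable   | Mia     
Stapler | NULL    


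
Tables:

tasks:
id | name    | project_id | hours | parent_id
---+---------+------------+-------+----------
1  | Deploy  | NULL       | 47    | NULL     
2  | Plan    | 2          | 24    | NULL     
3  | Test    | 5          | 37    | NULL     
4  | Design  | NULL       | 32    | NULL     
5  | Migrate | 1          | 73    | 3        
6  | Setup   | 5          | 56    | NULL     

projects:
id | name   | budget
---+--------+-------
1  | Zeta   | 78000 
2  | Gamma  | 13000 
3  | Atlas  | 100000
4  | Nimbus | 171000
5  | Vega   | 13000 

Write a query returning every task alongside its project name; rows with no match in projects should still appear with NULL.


LEFT JOIN keeps every row from tasks (the left table); where project_id has no match in projects, the project columns become NULL. Walk through each task:
  - task 1 (Deploy): project_id=NULL, no match -> kept with NULL
  - task 2 (Plan): project_id=2 -> matches Gamma
  - task 3 (Test): project_id=5 -> matches Vega
  - task 4 (Design): project_id=NULL, no match -> kept with NULL
  - task 5 (Migrate): project_id=1 -> matches Zeta
  - task 6 (Setup): project_id=5 -> matches Vega
All 6 rows appear; 2 have NULL project.

SQL:
SELECT a.name, b.name AS project
FROM tasks a
LEFT JOIN projects b ON a.project_id = b.id

Result:
name    | project
--------+--------
Deploy  | NULL   
Plan    | Gamma  
Test    | Vega   
Design  | NULL   
Migrate | Zeta   
Setup   | Vega   


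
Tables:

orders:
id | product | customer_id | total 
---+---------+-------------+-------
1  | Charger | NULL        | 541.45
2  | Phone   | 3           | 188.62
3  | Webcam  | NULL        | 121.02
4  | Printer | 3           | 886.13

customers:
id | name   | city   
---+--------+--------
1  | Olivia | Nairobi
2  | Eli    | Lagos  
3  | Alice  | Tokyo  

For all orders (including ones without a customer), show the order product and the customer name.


LEFT JOIN keeps every row from orders (the left table); where customer_id has no match in customers, the customer columns become NULL. Walk through each order:
  - order 1 (Charger): customer_id=NULL, no match -> kept with NULL
  - order 2 (Phone): customer_id=3 -> matches Alice
  - order 3 (Webcam): customer_id=NULL, no match -> kept with NULL
  - order 4 (Printer): customer_id=3 -> matches Alice
All 4 rows appear; 2 have NULL customer.

SQL:
SELECT a.product, b.name AS customer
FROM orders a
LEFT JOIN customers b ON a.customer_id = b.id

Result:
product | customer
--------+---------
Charger | NULL    
Phone   | Alice   
Webcam  | NULL    
Printer | Alice   


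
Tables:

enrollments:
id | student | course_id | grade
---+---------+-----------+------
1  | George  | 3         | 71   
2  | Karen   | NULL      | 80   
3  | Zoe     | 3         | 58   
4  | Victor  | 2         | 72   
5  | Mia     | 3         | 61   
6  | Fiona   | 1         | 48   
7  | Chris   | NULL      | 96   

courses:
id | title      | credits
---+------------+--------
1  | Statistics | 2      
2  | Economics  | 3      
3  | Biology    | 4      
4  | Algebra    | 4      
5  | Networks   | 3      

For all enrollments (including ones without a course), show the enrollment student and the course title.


LEFT JOIN keeps every row from enrollments (the left table); where course_id has no match in courses, the course columns become NULL. Walk through each enrollment:
  - enrollment 1 (George): course_id=3 -> matches Biology
  - enrollment 2 (Karen): course_id=NULL, no match -> kept with NULL
  - enrollment 3 (Zoe): course_id=3 -> matches Biology
  - enrollment 4 (Victor): course_id=2 -> matches Economics
  - enrollment 5 (Mia): course_id=3 -> matches Biology
  - enrollment 6 (Fiona): course_id=1 -> matches Statistics
  - enrollment 7 (Chris): course_id=NULL, no match -> kept with NULL
All 7 rows appear; 2 have NULL course.

SQL:
SELECT a.student, b.title AS course
FROM enrollments a
LEFT JOIN courses b ON a.course_id = b.id

Result:
student | course    
--------+-----------
George  | Biology   
Karen   | NULL      
Zoe     | Biology   
Victor  | Economics 
Mia     | Biology   
Fiona   | Statistics
Chris   | NULL      


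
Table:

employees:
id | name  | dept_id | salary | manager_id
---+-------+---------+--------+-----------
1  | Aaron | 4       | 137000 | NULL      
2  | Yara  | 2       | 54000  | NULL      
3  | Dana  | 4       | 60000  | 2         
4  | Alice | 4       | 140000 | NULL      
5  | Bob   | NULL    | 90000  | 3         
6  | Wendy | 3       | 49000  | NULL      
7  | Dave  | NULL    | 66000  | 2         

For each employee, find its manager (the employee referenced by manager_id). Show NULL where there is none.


This is a self-join: employees is joined to a second copy of itself, matching each row's manager_id to another row's id. Use LEFT JOIN so rows with manager_id=NULL are kept.
  - employee 1 (Aaron): manager_id=NULL -> NULL
  - employee 2 (Yara): manager_id=NULL -> NULL
  - employee 3 (Dana): manager_id=2 -> Yara
  - employee 4 (Alice): manager_id=NULL -> NULL
  - employee 5 (Bob): manager_id=3 -> Dana
  - employee 6 (Wendy): manager_id=NULL -> NULL
  - employee 7 (Dave): manager_id=2 -> Yara

SQL:
SELECT a.name AS item, b.name AS manager
FROM employees a
LEFT JOIN employees b ON a.manager_id = b.id

Result:
item  | manager
------+--------
Aaron | NULL   
Yara  | NULL   
Dana  | Yara   
Alice | NULL   
Bob   | Dana   
Wendy | NULL   
Dave  | Yara   


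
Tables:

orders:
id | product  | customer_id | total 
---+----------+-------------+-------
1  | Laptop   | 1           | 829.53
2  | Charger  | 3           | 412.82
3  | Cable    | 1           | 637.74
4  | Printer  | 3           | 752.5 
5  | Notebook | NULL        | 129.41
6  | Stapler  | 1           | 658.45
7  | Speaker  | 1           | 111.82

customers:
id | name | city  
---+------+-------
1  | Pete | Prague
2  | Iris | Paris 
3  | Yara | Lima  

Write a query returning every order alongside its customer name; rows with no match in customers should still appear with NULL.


LEFT JOIN keeps every row from orders (the left table); where customer_id has no match in customers, the customer columns become NULL. Walk through each order:
  - order 1 (Laptop): customer_id=1 -> matches Pete
  - order 2 (Charger): customer_id=3 -> matches Yara
  - order 3 (Cable): customer_id=1 -> matches Pete
  - order 4 (Printer): customer_id=3 -> matches Yara
  - order 5 (Notebook): customer_id=NULL, no match -> kept with NULL
  - order 6 (Stapler): customer_id=1 -> matches Pete
  - order 7 (Speaker): customer_id=1 -> matches Pete
All 7 rows appear; 1 has NULL customer.

SQL:
SELECT a.product, b.name AS customer
FROM orders a
LEFT JOIN customers b ON a.customer_id = b.id

Result:
product  | customer
---------+---------
Laptop   | Pete    
Charger  | Yara    
Cable    | Pete    
Printer  | Yara    
Notebook | NULL    
Stapler  | Pete    
Speaker  | Pete    


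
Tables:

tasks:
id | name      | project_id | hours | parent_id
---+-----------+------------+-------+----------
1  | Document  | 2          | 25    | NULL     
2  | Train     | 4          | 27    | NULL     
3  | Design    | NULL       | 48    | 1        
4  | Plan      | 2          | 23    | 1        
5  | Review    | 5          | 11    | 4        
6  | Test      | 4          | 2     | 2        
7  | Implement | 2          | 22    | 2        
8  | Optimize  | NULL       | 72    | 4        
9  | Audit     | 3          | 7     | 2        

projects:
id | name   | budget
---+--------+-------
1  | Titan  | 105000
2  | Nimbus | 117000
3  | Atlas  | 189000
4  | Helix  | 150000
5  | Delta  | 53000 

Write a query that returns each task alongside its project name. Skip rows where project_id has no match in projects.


INNER JOIN keeps only tasks rows whose project_id matches an id in projects. Walk through each task:
  - task 1 (Document): project_id=2 -> matches Nimbus
  - task 2 (Train): project_id=4 -> matches Helix
  - task 3 (Design): project_id=NULL, no match -> dropped
  - task 4 (Plan): project_id=2 -> matches Nimbus
  - task 5 (Review): project_id=5 -> matches Delta
  - task 6 (Test): project_id=4 -> matches Helix
  - task 7 (Implement): project_id=2 -> matches Nimbus
  - task 8 (Optimize): project_id=NULL, no match -> dropped
  - task 9 (Audit): project_id=3 -> matches Atlas
So 2 of 9 rows are dropped.

SQL:
SELECT a.name, b.name AS project
FROM tasks a
INNER JOIN projects b ON a.project_id = b.id

Result:
name      | project
----------+--------
Document  | Nimbus 
Train     | Helix  
Plan      | Nimbus 
Review    | Delta  
Test      | Helix  
Implement | Nimbus 
Audit     | Atlas  


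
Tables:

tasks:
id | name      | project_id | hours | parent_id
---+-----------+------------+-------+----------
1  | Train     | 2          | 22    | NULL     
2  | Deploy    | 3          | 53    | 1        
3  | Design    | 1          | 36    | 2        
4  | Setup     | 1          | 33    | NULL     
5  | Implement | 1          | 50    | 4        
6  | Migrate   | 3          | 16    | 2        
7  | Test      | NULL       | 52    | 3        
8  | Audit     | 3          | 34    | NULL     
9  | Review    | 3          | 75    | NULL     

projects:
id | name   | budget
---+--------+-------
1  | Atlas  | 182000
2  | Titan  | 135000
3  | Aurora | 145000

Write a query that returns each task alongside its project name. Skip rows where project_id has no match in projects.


INNER JOIN keeps only tasks rows whose project_id matches an id in projects. Walk through each task:
  - task 1 (Train): project_id=2 -> matches Titan
  - task 2 (Deploy): project_id=3 -> matches Aurora
  - task 3 (Design): project_id=1 -> matches Atlas
  - task 4 (Setup): project_id=1 -> matches Atlas
  - task 5 (Implement): project_id=1 -> matches Atlas
  - task 6 (Migrate): project_id=3 -> matches Aurora
  - task 7 (Test): project_id=NULL, no match -> dropped
  - task 8 (Audit): project_id=3 -> matches Aurora
  - task 9 (Review): project_id=3 -> matches Aurora
So 1 of 9 rows is dropped.

SQL:
SELECT a.name, b.name AS project
FROM tasks a
INNER JOIN projects b ON a.project_id = b.id

Result:
name      | project
----------+--------
Train     | Titan  
Deploy    | Aurora 
Design    | Atlas  
Setup     | Atlas  
Implement | Atlas  
Migrate   | Aurora 
Audit     | Aurora 
Review    | Aurora 


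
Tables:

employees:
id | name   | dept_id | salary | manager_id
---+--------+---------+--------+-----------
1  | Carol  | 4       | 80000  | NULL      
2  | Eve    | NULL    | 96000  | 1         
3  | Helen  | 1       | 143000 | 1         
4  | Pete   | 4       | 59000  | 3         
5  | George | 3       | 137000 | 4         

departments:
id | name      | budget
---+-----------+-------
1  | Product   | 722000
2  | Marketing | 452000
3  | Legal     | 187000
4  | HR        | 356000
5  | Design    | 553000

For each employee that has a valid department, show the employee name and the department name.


INNER JOIN keeps only employees rows whose dept_id matches an id in departments. Walk through each employee:
  - employee 1 (Carol): dept_id=4 -> matches HR
  - employee 2 (Eve): dept_id=NULL, no match -> dropped
  - employee 3 (Helen): dept_id=1 -> matches Product
  - employee 4 (Pete): dept_id=4 -> matches HR
  - employee 5 (George): dept_id=3 -> matches Legal
So 1 of 5 rows is dropped.

SQL:
SELECT a.name, b.name AS department
FROM employees a
INNER JOIN departments b ON a.dept_id = b.id

Result:
name   | department
-------+-----------
Carol  | HR        
Helen  | Product   
Pete   | HR        
George | Legal     


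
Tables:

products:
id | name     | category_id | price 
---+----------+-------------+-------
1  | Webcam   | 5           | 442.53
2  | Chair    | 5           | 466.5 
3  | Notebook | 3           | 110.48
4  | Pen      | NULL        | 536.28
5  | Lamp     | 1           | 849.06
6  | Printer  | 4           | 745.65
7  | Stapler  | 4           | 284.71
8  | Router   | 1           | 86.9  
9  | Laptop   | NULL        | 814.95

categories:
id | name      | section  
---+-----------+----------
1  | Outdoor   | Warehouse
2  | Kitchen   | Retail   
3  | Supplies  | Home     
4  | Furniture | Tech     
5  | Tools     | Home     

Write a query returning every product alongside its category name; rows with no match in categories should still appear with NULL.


LEFT JOIN keeps every row from products (the left table); where category_id has no match in categories, the category columns become NULL. Walk through each product:
  - product 1 (Webcam): category_id=5 -> matches Tools
  - product 2 (Chair): category_id=5 -> matches Tools
  - product 3 (Notebook): category_id=3 -> matches Supplies
  - product 4 (Pen): category_id=NULL, no match -> kept with NULL
  - product 5 (Lamp): category_id=1 -> matches Outdoor
  - product 6 (Printer): category_id=4 -> matches Furniture
  - product 7 (Stapler): category_id=4 -> matches Furniture
  - product 8 (Router): category_id=1 -> matches Outdoor
  - product 9 (Laptop): category_id=NULL, no match -> kept with NULL
All 9 rows appear; 2 have NULL category.

SQL:
SELECT a.name, b.name AS category
FROM products a
LEFT JOIN categories b ON a.category_id = b.id

Result:
name     | category 
---------+----------
Webcam   | Tools    
Chair    | Tools    
Notebook | Supplies 
Pen      | NULL     
Lamp     | Outdoor  
Printer  | Furniture
Stapler  | Furniture
Router   | Outdoor  
Laptop   | NULL     


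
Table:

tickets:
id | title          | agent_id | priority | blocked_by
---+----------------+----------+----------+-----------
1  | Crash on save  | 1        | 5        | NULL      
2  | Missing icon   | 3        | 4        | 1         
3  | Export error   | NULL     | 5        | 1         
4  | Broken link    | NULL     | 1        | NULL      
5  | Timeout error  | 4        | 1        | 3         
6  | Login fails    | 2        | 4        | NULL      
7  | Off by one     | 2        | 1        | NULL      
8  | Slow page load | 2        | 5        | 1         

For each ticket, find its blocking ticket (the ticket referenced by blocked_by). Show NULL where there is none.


This is a self-join: tickets is joined to a second copy of itself, matching each row's blocked_by to another row's id. Use LEFT JOIN so rows with blocked_by=NULL are kept.
  - ticket 1 (Crash on save): blocked_by=NULL -> NULL
  - ticket 2 (Missing icon): blocked_by=1 -> Crash on save
  - ticket 3 (Export error): blocked_by=1 -> Crash on save
  - ticket 4 (Broken link): blocked_by=NULL -> NULL
  - ticket 5 (Timeout error): blocked_by=3 -> Export error
  - ticket 6 (Login fails): blocked_by=NULL -> NULL
  - ticket 7 (Off by one): blocked_by=NULL -> NULL
  - ticket 8 (Slow page load): blocked_by=1 -> Crash on save

SQL:
SELECT a.title AS item, b.title AS blocked_by
FROM tickets a
LEFT JOIN tickets b ON a.blocked_by = b.id

Result:
item           | blocked_by   
---------------+--------------
Crash on save  | NULL         
Missing icon   | Crash on save
Export error   | Crash on save
Broken link    | NULL         
Timeout error  | Export error 
Login fails    | NULL         
Off by one     | NULL         
Slow page load | Crash on save


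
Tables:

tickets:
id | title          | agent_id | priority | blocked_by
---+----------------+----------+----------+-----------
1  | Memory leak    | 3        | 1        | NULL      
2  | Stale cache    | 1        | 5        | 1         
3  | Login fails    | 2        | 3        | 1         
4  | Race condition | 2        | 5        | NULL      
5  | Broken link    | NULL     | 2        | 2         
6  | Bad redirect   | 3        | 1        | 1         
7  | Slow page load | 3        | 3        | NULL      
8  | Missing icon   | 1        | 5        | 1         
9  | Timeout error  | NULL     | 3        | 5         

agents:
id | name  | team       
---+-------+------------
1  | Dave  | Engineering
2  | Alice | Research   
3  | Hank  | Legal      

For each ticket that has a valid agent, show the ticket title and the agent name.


INNER JOIN keeps only tickets rows whose agent_id matches an id in agents. Walk through each ticket:
  - ticket 1 (Memory leak): agent_id=3 -> matches Hank
  - ticket 2 (Stale cache): agent_id=1 -> matches Dave
  - ticket 3 (Login fails): agent_id=2 -> matches Alice
  - ticket 4 (Race condition): agent_id=2 -> matches Alice
  - ticket 5 (Broken link): agent_id=NULL, no match -> dropped
  - ticket 6 (Bad redirect): agent_id=3 -> matches Hank
  - ticket 7 (Slow page load): agent_id=3 -> matches Hank
  - ticket 8 (Missing icon): agent_id=1 -> matches Dave
  - ticket 9 (Timeout error): agent_id=NULL, no match -> dropped
So 2 of 9 rows are dropped.

SQL:
SELECT a.title, b.name AS agent
FROM tickets a
INNER JOIN agents b ON a.agent_id = b.id

Result:
title          | agent
---------------+------
Memory leak    | Hank 
Stale cache    | Dave 
Login fails    | Alice
Race condition | Alice
Bad redirect   | Hank 
Slow page load | Hank 
Missing icon   | Dave 


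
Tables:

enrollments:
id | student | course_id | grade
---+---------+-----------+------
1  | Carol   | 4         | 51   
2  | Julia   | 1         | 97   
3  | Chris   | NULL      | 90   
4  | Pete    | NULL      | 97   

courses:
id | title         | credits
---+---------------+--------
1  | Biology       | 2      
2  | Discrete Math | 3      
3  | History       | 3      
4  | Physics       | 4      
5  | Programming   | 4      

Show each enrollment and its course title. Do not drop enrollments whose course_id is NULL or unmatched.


LEFT JOIN keeps every row from enrollments (the left table); where course_id has no match in courses, the course columns become NULL. Walk through each enrollment:
  - enrollment 1 (Carol): course_id=4 -> matches Physics
  - enrollment 2 (Julia): course_id=1 -> matches Biology
  - enrollment 3 (Chris): course_id=NULL, no match -> kept with NULL
  - enrollment 4 (Pete): course_id=NULL, no match -> kept with NULL
All 4 rows appear; 2 have NULL course.

SQL:
SELECT a.student, b.title AS course
FROM enrollments a
LEFT JOIN courses b ON a.course_id = b.id

Result:
student | course 
--------+--------
Carol   | Physics
Julia   | Biology
Chris   | NULL   
Pete    | NULL   


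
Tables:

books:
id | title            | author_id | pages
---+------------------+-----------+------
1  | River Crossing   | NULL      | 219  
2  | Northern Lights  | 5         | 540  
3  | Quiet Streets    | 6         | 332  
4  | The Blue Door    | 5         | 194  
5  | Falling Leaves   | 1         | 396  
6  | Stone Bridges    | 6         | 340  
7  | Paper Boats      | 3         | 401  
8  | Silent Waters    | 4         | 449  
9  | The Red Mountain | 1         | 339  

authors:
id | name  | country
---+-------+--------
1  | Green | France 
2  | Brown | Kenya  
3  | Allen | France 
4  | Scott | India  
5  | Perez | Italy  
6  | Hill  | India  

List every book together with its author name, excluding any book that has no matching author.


INNER JOIN keeps only books rows whose author_id matches an id in authors. Walk through each book:
  - book 1 (River Crossing): author_id=NULL, no match -> dropped
  - book 2 (Northern Lights): author_id=5 -> matches Perez
  - book 3 (Quiet Streets): author_id=6 -> matches Hill
  - book 4 (The Blue Door): author_id=5 -> matches Perez
  - book 5 (Falling Leaves): author_id=1 -> matches Green
  - book 6 (Stone Bridges): author_id=6 -> matches Hill
  - book 7 (Paper Boats): author_id=3 -> matches Allen
  - book 8 (Silent Waters): author_id=4 -> matches Scott
  - book 9 (The Red Mountain): author_id=1 -> matches Green
So 1 of 9 rows is dropped.

SQL:
SELECT a.title, b.name AS author
FROM books a
INNER JOIN authors b ON a.author_id = b.id

Result:
title            | author
-----------------+-------
Northern Lights  | Perez 
Quiet Streets    | Hill  
The Blue Door    | Perez 
Falling Leaves   | Green 
Stone Bridges    | Hill  
Paper Boats      | Allen 
Silent Waters    | Scott 
The Red Mountain | Green 


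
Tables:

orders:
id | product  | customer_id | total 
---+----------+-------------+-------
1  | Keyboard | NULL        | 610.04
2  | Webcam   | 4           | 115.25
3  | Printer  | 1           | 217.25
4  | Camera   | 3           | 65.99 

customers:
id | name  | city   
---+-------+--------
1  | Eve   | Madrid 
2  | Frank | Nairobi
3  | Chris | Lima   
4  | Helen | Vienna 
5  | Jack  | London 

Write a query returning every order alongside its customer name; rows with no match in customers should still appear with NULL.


LEFT JOIN keeps every row from orders (the left table); where customer_id has no match in customers, the customer columns become NULL. Walk through each order:
  - order 1 (Keyboard): customer_id=NULL, no match -> kept with NULL
  - order 2 (Webcam): customer_id=4 -> matches Helen
  - order 3 (Printer): customer_id=1 -> matches Eve
  - order 4 (Camera): customer_id=3 -> matches Chris
All 4 rows appear; 1 has NULL customer.

SQL:
SELECT a.product, b.name AS customer
FROM orders a
LEFT JOIN customers b ON a.customer_id = b.id

Result:
product  | customer
---------+---------
Keyboard | NULL    
Webcam   | Helen   
Printer  | Eve     
Camera   | Chris   


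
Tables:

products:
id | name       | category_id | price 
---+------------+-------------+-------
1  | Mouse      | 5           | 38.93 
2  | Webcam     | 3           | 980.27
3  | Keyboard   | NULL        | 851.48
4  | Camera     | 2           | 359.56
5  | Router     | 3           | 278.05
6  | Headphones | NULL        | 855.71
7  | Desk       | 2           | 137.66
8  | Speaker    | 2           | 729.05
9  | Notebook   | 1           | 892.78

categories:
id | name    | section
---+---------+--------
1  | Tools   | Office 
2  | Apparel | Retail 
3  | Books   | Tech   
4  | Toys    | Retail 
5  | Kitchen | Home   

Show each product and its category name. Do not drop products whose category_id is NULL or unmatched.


LEFT JOIN keeps every row from products (the left table); where category_id has no match in categories, the category columns become NULL. Walk through each product:
  - product 1 (Mouse): category_id=5 -> matches Kitchen
  - product 2 (Webcam): category_id=3 -> matches Books
  - product 3 (Keyboard): category_id=NULL, no match -> kept with NULL
  - product 4 (Camera): category_id=2 -> matches Apparel
  - product 5 (Router): category_id=3 -> matches Books
  - product 6 (Headphones): category_id=NULL, no match -> kept with NULL
  - product 7 (Desk): category_id=2 -> matches Apparel
  - product 8 (Speaker): category_id=2 -> matches Apparel
  - product 9 (Notebook): category_id=1 -> matches Tools
All 9 rows appear; 2 have NULL category.

SQL:
SELECT a.name, b.name AS category
FROM products a
LEFT JOIN categories b ON a.category_id = b.id

Result:
name       | category
-----------+---------
Mouse      | Kitchen 
Webcam     | Books   
Keyboard   | NULL    
Camera     | Apparel 
Router     | Books   
Headphones | NULL    
Desk       | Apparel 
Speaker    | Apparel 
Notebook   | Tools   


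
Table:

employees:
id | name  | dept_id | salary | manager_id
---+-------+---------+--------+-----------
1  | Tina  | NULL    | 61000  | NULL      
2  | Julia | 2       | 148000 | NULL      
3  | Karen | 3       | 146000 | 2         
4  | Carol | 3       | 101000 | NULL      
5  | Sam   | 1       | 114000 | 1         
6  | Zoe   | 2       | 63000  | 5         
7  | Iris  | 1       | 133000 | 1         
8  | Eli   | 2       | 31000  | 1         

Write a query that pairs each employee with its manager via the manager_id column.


This is a self-join: employees is joined to a second copy of itself, matching each row's manager_id to another row's id. Use LEFT JOIN so rows with manager_id=NULL are kept.
  - employee 1 (Tina): manager_id=NULL -> NULL
  - employee 2 (Julia): manager_id=NULL -> NULL
  - employee 3 (Karen): manager_id=2 -> Julia
  - employee 4 (Carol): manager_id=NULL -> NULL
  - employee 5 (Sam): manager_id=1 -> Tina
  - employee 6 (Zoe): manager_id=5 -> Sam
  - employee 7 (Iris): manager_id=1 -> Tina
  - employee 8 (Eli): manager_id=1 -> Tina

SQL:
SELECT a.name AS item, b.name AS manager
FROM employees a
LEFT JOIN employees b ON a.manager_id = b.id

Result:
item  | manager
------+--------
Tina  | NULL   
Julia | NULL   
Karen | Julia  
Carol | NULL   
Sam   | Tina   
Zoe   | Sam    
Iris  | Tina   
Eli   | Tina   


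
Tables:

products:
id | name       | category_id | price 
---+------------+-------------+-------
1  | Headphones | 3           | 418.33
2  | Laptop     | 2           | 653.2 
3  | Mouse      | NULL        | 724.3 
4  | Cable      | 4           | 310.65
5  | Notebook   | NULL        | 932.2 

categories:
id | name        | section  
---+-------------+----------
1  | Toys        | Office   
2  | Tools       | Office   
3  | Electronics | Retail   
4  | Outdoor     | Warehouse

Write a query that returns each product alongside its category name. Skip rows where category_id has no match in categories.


INNER JOIN keeps only products rows whose category_id matches an id in categories. Walk through each product:
  - product 1 (Headphones): category_id=3 -> matches Electronics
  - product 2 (Laptop): category_id=2 -> matches Tools
  - product 3 (Mouse): category_id=NULL, no match -> dropped
  - product 4 (Cable): category_id=4 -> matches Outdoor
  - product 5 (Notebook): category_id=NULL, no match -> dropped
So 2 of 5 rows are dropped.

SQL:
SELECT a.name, b.name AS category
FROM products a
INNER JOIN categories b ON a.category_id = b.id

Result:
name       | category   
-----------+------------
Headphones | Electronics
Laptop     | Tools      
Cable      | Outdoor    


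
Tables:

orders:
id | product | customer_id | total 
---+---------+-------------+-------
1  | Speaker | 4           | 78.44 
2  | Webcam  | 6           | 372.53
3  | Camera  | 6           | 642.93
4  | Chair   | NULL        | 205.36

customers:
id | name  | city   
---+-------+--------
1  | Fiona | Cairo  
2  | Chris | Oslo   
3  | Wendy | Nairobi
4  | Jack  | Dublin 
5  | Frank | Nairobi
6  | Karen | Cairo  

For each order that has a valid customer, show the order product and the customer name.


INNER JOIN keeps only orders rows whose customer_id matches an id in customers. Walk through each order:
  - order 1 (Speaker): customer_id=4 -> matches Jack
  - order 2 (Webcam): customer_id=6 -> matches Karen
  - order 3 (Camera): customer_id=6 -> matches Karen
  - order 4 (Chair): customer_id=NULL, no match -> dropped
So 1 of 4 rows is dropped.

SQL:
SELECT a.product, b.name AS customer
FROM orders a
INNER JOIN customers b ON a.customer_id = b.id

Result:
product | customer
--------+---------
Speaker | Jack    
Webcam  | Karen   
Camera  | Karen   


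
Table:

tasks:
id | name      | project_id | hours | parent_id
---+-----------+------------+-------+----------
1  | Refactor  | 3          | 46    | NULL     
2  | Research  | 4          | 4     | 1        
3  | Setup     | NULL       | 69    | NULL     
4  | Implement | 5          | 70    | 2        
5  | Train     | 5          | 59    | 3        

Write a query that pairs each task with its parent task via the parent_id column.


This is a self-join: tasks is joined to a second copy of itself, matching each row's parent_id to another row's id. Use LEFT JOIN so rows with parent_id=NULL are kept.
  - task 1 (Refactor): parent_id=NULL -> NULL
  - task 2 (Research): parent_id=1 -> Refactor
  - task 3 (Setup): parent_id=NULL -> NULL
  - task 4 (Implement): parent_id=2 -> Research
  - task 5 (Train): parent_id=3 -> Setup

SQL:
SELECT a.name AS item, b.name AS parent
FROM tasks a
LEFT JOIN tasks b ON a.parent_id = b.id

Result:
item      | parent  
----------+---------
Refactor  | NULL    
Research  | Refactor
Setup     | NULL    
Implement | Research
Train     | Setup   


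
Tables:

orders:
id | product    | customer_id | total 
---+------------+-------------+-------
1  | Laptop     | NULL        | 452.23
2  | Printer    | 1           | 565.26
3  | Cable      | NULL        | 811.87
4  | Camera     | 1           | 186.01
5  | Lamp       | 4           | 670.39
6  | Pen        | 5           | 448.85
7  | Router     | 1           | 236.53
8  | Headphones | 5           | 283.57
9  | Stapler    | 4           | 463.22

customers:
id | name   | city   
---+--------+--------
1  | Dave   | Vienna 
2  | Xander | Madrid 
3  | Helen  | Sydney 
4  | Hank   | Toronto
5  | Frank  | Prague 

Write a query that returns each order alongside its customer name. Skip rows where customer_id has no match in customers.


INNER JOIN keeps only orders rows whose customer_id matches an id in customers. Walk through each order:
  - order 1 (Laptop): customer_id=NULL, no match -> dropped
  - order 2 (Printer): customer_id=1 -> matches Dave
  - order 3 (Cable): customer_id=NULL, no match -> dropped
  - order 4 (Camera): customer_id=1 -> matches Dave
  - order 5 (Lamp): customer_id=4 -> matches Hank
  - order 6 (Pen): customer_id=5 -> matches Frank
  - order 7 (Router): customer_id=1 -> matches Dave
  - order 8 (Headphones): customer_id=5 -> matches Frank
  - order 9 (Stapler): customer_id=4 -> matches Hank
So 2 of 9 rows are dropped.

SQL:
SELECT a.product, b.name AS customer
FROM orders a
INNER JOIN customers b ON a.customer_id = b.id

Result:
product    | customer
-----------+---------
Printer    | Dave    
Camera     | Dave    
Lamp       | Hank    
Pen        | Frank   
Router     | Dave    
Headphones | Frank   
Stapler    | Hank    


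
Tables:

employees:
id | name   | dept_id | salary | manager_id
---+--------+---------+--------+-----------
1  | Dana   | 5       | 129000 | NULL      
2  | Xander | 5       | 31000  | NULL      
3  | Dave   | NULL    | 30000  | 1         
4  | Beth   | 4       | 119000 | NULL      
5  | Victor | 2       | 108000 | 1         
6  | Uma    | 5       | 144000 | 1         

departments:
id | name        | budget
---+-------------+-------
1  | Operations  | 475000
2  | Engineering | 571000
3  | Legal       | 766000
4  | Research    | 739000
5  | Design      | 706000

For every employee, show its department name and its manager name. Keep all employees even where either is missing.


Two LEFT JOINs from the same base table employees: one to departments via dept_id, one to employees itself via manager_id. Both are LEFT so every employee is preserved.
Match against departments:
  - employee 1 (Dana): dept_id=5 -> matches Design
  - employee 2 (Xander): dept_id=5 -> matches Design
  - employee 3 (Dave): dept_id=NULL, no match -> kept with NULL
  - employee 4 (Beth): dept_id=4 -> matches Research
  - employee 5 (Victor): dept_id=2 -> matches Engineering
  - employee 6 (Uma): dept_id=5 -> matches Design
Match against employees (self):
  - employee 1 (Dana): manager_id=NULL -> NULL
  - employee 2 (Xander): manager_id=NULL -> NULL
  - employee 3 (Dave): manager_id=1 -> Dana
  - employee 4 (Beth): manager_id=NULL -> NULL
  - employee 5 (Victor): manager_id=1 -> Dana
  - employee 6 (Uma): manager_id=1 -> Dana

SQL:
SELECT a.name, b.name AS department, c.name AS manager
FROM employees a
LEFT JOIN departments b ON a.dept_id = b.id
LEFT JOIN employees c ON a.manager_id = c.id

Result:
name   | department  | manager
-------+-------------+--------
Dana   | Design      | NULL   
Xander | Design      | NULL   
Dave   | NULL        | Dana   
Beth   | Research    | NULL   
Victor | Engineering | Dana   
Uma    | Design      | Dana   
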